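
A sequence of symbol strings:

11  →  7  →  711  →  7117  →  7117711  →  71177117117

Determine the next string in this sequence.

This is a Fibonacci-style word recurrence s(k) = s(k−1)·s(k−2): e.g. 7·11 = 711.
So term 7 is 71177117117·7117711.

711771171177117711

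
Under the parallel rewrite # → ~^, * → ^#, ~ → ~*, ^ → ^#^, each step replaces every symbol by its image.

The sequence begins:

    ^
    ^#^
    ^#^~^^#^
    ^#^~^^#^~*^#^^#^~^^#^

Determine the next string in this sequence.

φ(^#^~^^#^~*^#^^#^~^^#^) expands symbol-by-symbol to ^#^ ~^ ^#^ ~* ^#^ ^#^ ~^ ^#^ ~* ^# ^#^ ~^ ^#^ ^#^ ~^ ^#^ ~* ^#^ ^#^ ~^ ^#^; joining the 21 pieces gives the next term.

^#^~^^#^~*^#^^#^~^^#^~*^#^#^~^^#^^#^~^^#^~*^#^^#^~^^#^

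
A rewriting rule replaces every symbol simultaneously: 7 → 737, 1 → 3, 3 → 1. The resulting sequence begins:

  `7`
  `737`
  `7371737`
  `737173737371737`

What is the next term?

Replace each of the 15 characters of 737173737371737 in place — 737 1 737 3 737 1 737 1 737 1 737 3 737 1 737 — and concatenate.

7371737373717371737173737371737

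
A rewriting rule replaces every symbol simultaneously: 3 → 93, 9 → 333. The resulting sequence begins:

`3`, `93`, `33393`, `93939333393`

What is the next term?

33393333933339393939333393

Apply φ to 93939333393 symbol by symbol: 9→333, 3→93, 9→333, 3→93, 9→333, 3→93, 3→93, 3→93, 3→93, 9→333, 3→93; joined: 333 93 333 93 333 93 93 93 93 333 93.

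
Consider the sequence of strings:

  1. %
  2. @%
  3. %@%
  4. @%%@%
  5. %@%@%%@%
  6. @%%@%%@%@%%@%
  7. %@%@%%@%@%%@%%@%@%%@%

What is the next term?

@%%@%%@%@%%@%%@%@%%@%@%%@%%@%@%%@%

From term 3 onward, concatenate the second-to-last term with the last: %·@% = %@%, @%·%@% = @%%@%, …
Continuing: @%%@%%@%@%%@% · %@%@%%@%@%%@%%@%@%%@% gives term 8.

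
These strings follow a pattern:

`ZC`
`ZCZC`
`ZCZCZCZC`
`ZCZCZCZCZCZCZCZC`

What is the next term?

Every step duplicates the string.
Doubling ZCZCZCZCZCZCZCZC:

ZCZCZCZCZCZCZCZCZCZCZCZCZCZCZCZC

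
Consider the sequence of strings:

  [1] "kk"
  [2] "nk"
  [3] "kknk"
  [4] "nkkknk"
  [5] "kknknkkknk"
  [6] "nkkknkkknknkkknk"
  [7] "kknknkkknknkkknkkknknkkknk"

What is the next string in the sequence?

nkkknkkknknkkknkkknknkkknknkkknkkknknkkknk

This is a Fibonacci-style word recurrence s(k) = s(k−2)·s(k−1): e.g. kk·nk = kknk.
Continuing: nkkknkkknknkkknk · kknknkkknknkkknkkknknkkknk gives term 8.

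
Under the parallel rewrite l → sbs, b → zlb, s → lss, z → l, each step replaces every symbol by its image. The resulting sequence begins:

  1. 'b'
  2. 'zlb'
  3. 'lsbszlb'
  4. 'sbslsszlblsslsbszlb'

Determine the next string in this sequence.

Rewriting the 19 symbols of sbslsszlblsslsbszlb one by one yields lss zlb lss sbs lss lss l sbs zlb sbs lss lss sbs lss zlb lss l sbs zlb; concatenated:

lsszlblsssbslsslsslsbszlbsbslsslsssbslsszlblsslsbszlb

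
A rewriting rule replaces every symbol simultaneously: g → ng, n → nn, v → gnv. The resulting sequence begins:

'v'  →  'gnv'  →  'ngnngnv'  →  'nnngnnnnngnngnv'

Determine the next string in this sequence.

nnnnnnngnnnnnnnnnnngnnnnngnngnv

Applying the rule to each of the 15 symbols of nnngnnnnngnngnv gives the pieces nn nn nn ng nn nn nn nn nn ng nn nn ng nn gnv, which concatenate to the answer.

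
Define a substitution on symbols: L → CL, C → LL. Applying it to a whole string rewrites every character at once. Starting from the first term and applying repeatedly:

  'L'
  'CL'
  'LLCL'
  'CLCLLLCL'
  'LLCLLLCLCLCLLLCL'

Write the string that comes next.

CLCLLLCLCLCLLLCLLLCLLLCLCLCLLLCL

Replace each of the 16 characters of LLCLLLCLCLCLLLCL in place — CL CL LL CL CL CL LL CL LL CL LL CL CL CL LL CL — and concatenate.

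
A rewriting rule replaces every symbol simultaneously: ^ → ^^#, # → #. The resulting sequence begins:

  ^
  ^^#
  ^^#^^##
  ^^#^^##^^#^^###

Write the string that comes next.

^^#^^##^^#^^###^^#^^##^^#^^####

Replace each of the 15 characters of ^^#^^##^^#^^### in place — ^^# ^^# # ^^# ^^# # # ^^# ^^# # ^^# ^^# # # # — and concatenate.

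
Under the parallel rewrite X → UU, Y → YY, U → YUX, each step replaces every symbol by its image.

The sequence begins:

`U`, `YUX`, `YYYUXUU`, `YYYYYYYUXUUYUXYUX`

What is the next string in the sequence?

YYYYYYYYYYYYYYYUXUUYUXYUXYYYUXUUYYYUXUU

Replace each of the 17 characters of YYYYYYYUXUUYUXYUX in place — YY YY YY YY YY YY YY YUX UU YUX YUX YY YUX UU YY YUX UU — and concatenate.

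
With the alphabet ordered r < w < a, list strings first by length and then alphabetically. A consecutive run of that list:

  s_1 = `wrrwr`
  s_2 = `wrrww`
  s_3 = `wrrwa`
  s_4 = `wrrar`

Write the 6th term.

Continuing the enumeration 2 steps past wrrar: wrrar → wrraw → (answer).

wrraa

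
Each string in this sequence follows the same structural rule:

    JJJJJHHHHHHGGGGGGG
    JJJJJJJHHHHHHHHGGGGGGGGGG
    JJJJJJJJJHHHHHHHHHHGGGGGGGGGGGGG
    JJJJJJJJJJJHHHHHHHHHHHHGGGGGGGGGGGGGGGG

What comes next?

JJJJJJJJJJJJJHHHHHHHHHHHHHHGGGGGGGGGGGGGGGGGGG

Reading off run lengths: J runs 5, 7, 9, 11; H runs 6, 8, 10, 12; G runs 7, 10, 13, 16 — each is linear in n, where the shown terms are n = 2, 3, 4, 5.
For the next term, n = 6, so the run lengths are 13, 14, 19.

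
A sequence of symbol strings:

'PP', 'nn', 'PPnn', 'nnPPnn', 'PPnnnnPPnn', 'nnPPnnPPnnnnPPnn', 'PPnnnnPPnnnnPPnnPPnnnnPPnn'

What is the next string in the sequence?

nnPPnnPPnnnnPPnnPPnnnnPPnnnnPPnnPPnnnnPPnn

From term 3 onward, concatenate the second-to-last term with the last: PP·nn = PPnn, nn·PPnn = nnPPnn, …
The next term joins nnPPnnPPnnnnPPnn and PPnnnnPPnnnnPPnnPPnnnnPPnn.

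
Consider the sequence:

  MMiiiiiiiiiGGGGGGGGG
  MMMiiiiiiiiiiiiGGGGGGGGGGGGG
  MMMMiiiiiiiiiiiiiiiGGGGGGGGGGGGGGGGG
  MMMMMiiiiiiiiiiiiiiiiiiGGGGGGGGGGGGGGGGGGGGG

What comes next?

The n-th term is n M's then 3n+3 i's then 4n+1 G's, where the shown terms are n = 2, 3, 4, 5.
At n = 6 the blocks have lengths 6, 21, 25.

MMMMMMiiiiiiiiiiiiiiiiiiiiiGGGGGGGGGGGGGGGGGGGGGGGGG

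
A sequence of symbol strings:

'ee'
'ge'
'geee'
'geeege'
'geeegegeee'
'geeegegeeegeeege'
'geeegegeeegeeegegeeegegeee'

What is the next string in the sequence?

Each term (from the third on) is the previous term followed by the one before it: term 3 = ge·ee = geee.
Continuing: geeegegeeegeeegegeeegegeee · geeegegeeegeeege gives term 8.

geeegegeeegeeegegeeegegeeegeeegegeeegeeege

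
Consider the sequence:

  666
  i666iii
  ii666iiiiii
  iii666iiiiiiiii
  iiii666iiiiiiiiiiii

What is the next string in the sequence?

s(k+1) = i·s(k)·iii, so each term gains i as a prefix and iii as a suffix.
So the next term is i·iiii666iiiiiiiiiiii·iii.

iiiii666iiiiiiiiiiiiiii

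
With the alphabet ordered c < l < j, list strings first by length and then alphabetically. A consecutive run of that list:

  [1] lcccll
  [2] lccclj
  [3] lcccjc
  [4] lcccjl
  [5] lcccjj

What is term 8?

lcclcj

Advancing 3 positions from lcccjj through lcccjj → lcclcc → lcclcl reaches term 8.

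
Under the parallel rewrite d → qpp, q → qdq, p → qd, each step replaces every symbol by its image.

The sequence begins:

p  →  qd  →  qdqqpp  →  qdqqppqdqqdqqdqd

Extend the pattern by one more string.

qdqqppqdqqdqqdqdqdqqppqdqqdqqppqdqqdqqppqdqqpp

Replace each of the 16 characters of qdqqppqdqqdqqdqd in place — qdq qpp qdq qdq qd qd qdq qpp qdq qdq qpp qdq qdq qpp qdq qpp — and concatenate.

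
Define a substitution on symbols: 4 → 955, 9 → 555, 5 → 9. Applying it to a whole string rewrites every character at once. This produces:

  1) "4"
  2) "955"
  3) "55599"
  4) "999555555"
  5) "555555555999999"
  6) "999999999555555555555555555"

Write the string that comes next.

Replace each of the 27 characters of 999999999555555555555555555 in place — 555 555 555 555 555 555 555 555 555 9 9 9 9 9 9 9 9 9 9 9 9 9 9 9 9 9 9 — and concatenate.

555555555555555555555555555999999999999999999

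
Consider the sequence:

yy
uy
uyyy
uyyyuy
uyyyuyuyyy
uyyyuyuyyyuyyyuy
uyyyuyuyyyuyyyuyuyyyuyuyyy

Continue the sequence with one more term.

uyyyuyuyyyuyyyuyuyyyuyuyyyuyyyuyuyyyuyyyuy

This is a Fibonacci-style word recurrence s(k) = s(k−1)·s(k−2): e.g. uy·yy = uyyy.
Continuing: uyyyuyuyyyuyyyuyuyyyuyuyyy · uyyyuyuyyyuyyyuy gives term 8.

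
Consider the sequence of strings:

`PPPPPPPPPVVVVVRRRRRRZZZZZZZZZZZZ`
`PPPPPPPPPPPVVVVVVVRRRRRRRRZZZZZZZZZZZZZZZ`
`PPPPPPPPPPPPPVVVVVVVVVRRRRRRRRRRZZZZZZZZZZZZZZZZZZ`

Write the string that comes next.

PPPPPPPPPPPPPPPVVVVVVVVVVVRRRRRRRRRRRRZZZZZZZZZZZZZZZZZZZZZ

Reading off run lengths: P runs 9, 11, 13; V runs 5, 7, 9; R runs 6, 8, 10; Z runs 12, 15, 18 — each is linear in n, where the shown terms are n = 3, 4, 5.
Setting n = 6 gives 15, 11, 12, 21 characters in each block.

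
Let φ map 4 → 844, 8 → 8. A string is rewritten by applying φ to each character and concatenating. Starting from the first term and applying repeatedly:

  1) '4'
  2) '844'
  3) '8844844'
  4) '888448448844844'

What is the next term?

8888448448844844888448448844844

φ(888448448844844) expands symbol-by-symbol to 8 8 8 844 844 8 844 844 8 8 844 844 8 844 844; joining the 15 pieces gives the next term.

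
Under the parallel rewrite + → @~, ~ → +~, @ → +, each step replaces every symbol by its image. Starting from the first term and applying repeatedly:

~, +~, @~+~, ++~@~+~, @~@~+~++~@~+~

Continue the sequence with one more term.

Rewriting the 13 symbols of @~@~+~++~@~+~ one by one yields + +~ + +~ @~ +~ @~ @~ +~ + +~ @~ +~; concatenated:

++~++~@~+~@~@~+~++~@~+~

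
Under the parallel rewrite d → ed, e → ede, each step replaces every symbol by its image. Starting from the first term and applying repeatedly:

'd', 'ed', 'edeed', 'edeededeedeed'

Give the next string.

Rewriting the 13 symbols of edeededeedeed one by one yields ede ed ede ede ed ede ed ede ede ed ede ede ed; concatenated:

edeededeedeededeededeedeededeedeed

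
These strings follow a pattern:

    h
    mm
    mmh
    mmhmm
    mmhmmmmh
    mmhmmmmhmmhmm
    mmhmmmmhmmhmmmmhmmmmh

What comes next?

This is a Fibonacci-style word recurrence s(k) = s(k−1)·s(k−2): e.g. mm·h = mmh.
The next term joins mmhmmmmhmmhmmmmhmmmmh and mmhmmmmhmmhmm.

mmhmmmmhmmhmmmmhmmmmhmmhmmmmhmmhmm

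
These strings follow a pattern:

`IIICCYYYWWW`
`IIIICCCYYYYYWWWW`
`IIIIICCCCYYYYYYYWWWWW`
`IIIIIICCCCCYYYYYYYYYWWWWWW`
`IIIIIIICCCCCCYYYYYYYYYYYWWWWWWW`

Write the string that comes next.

The n-th term is n+2 I's then n+1 C's then 2n+1 Y's then n+2 W's (n = 1, 2, …).
Setting n = 6 gives 8, 7, 13, 8 characters in each block.

IIIIIIIICCCCCCCYYYYYYYYYYYYYWWWWWWWW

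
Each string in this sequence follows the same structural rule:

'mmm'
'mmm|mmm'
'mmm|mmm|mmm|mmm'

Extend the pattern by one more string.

mmm|mmm|mmm|mmm|mmm|mmm|mmm|mmm

s(k+1) = s(k)·|·s(k) — each term doubles the last with '|' between the halves.
One more doubling of mmm|mmm|mmm|mmm gives the answer.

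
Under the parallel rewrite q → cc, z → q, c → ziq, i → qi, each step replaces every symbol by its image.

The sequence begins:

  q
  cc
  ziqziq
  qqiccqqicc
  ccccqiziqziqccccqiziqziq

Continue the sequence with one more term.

ziqziqziqziqccqiqqiccqqiccziqziqziqziqccqiqqiccqqicc

Replace each of the 24 characters of ccccqiziqziqccccqiziqziq in place — ziq ziq ziq ziq cc qi q qi cc q qi cc ziq ziq ziq ziq cc qi q qi cc q qi cc — and concatenate.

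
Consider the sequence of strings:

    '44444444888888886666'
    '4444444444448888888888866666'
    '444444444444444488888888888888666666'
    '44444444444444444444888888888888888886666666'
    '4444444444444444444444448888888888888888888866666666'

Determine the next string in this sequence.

444444444444444444444444444488888888888888888888888666666666

Term n consists of 4n 4's, followed by 3n+2 8's, followed by n+2 6's, where the shown terms are n = 2, 3, 4, 5, 6.
For the next term, n = 7, so the run lengths are 28, 23, 9.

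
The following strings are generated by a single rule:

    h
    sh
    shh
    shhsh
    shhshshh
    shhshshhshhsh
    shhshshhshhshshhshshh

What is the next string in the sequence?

From term 3 onward, concatenate the last term with the second-to-last: sh·h = shh, shh·sh = shhsh, …
Continuing: shhshshhshhshshhshshh · shhshshhshhsh gives term 8.

shhshshhshhshshhshshhshhshshhshhsh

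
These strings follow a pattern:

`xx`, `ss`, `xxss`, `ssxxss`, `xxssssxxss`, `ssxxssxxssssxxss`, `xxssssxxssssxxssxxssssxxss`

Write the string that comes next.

From term 3 onward, concatenate the second-to-last term with the last: xx·ss = xxss, ss·xxss = ssxxss, …
The next term joins ssxxssxxssssxxss and xxssssxxssssxxssxxssssxxss.

ssxxssxxssssxxssxxssssxxssssxxssxxssssxxss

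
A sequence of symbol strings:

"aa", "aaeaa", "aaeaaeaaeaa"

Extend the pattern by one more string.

s(k+1) = s(k)·e·s(k) — each term doubles the last with 'e' between the halves.
Doubling aaeaaeaaeaa with 'e' between the halves:

aaeaaeaaeaaeaaeaaeaaeaa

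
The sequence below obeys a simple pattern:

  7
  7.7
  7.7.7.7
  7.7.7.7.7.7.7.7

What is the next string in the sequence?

7.7.7.7.7.7.7.7.7.7.7.7.7.7.7.7

Each string is two copies of the previous one joined by '.'.
One more doubling of 7.7.7.7.7.7.7.7 gives the answer.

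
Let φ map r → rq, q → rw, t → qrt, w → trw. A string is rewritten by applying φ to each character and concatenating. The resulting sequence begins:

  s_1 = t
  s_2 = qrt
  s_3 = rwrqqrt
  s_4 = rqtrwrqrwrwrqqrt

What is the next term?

Rewriting the 16 symbols of rqtrwrqrwrwrqqrt one by one yields rq rw qrt rq trw rq rw rq trw rq trw rq rw rw rq qrt; concatenated:

rqrwqrtrqtrwrqrwrqtrwrqtrwrqrwrwrqqrt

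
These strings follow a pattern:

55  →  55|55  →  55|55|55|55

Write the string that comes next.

Each string is two copies of the previous one joined by '|'.
So the next term is two copies of 55|55|55|55 with '|' between the halves.

55|55|55|55|55|55|55|55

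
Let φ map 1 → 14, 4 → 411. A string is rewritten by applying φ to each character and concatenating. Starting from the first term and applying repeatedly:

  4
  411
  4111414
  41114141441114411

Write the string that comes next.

φ(41114141441114411) expands symbol-by-symbol to 411 14 14 14 411 14 411 14 411 411 14 14 14 411 411 14 14; joining the 17 pieces gives the next term.

41114141441114411144114111414144114111414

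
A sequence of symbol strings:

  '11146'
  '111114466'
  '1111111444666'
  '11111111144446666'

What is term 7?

11111111111111144444446666666

Term n consists of 2n+1 1's, followed by n 4's, followed by n 6's (n = 1, 2, …).
Setting n = 7 gives 15, 7, 7 characters in each block.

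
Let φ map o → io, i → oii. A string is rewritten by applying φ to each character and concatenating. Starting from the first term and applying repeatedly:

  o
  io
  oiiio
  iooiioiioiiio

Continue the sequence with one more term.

Applying the rule to each of the 13 symbols of iooiioiioiiio gives the pieces oii io io oii oii io oii oii io oii oii oii io, which concatenate to the answer.

oiiioiooiioiiiooiioiiiooiioiioiiio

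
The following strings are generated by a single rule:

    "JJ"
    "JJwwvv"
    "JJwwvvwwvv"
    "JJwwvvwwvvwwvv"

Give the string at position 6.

JJwwvvwwvvwwvvwwvvwwvv

Every step adds wwvv to the end: s(k+1) = s(k)·wwvv.
From JJwwvvwwvvwwvv, 2 further steps: JJwwvvwwvvwwvv → JJwwvvwwvvwwvvwwvv → (answer).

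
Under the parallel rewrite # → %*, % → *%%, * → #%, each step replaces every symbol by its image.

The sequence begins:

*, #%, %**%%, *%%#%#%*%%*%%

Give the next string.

φ(*%%#%#%*%%*%%) expands symbol-by-symbol to #% *%% *%% %* *%% %* *%% #% *%% *%% #% *%% *%%; joining the 13 pieces gives the next term.

#%*%%*%%%**%%%**%%#%*%%*%%#%*%%*%%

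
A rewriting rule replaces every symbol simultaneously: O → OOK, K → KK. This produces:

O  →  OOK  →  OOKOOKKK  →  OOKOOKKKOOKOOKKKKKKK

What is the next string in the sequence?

Rewriting the 20 symbols of OOKOOKKKOOKOOKKKKKKK one by one yields OOK OOK KK OOK OOK KK KK KK OOK OOK KK OOK OOK KK KK KK KK KK KK KK; concatenated:

OOKOOKKKOOKOOKKKKKKKOOKOOKKKOOKOOKKKKKKKKKKKKKKK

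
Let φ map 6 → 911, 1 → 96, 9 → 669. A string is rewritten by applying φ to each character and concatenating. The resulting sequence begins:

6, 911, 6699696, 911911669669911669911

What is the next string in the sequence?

6699696669969691191166991191166966996969119116696699696

Applying the rule to each of the 21 symbols of 911911669669911669911 gives the pieces 669 96 96 669 96 96 911 911 669 911 911 669 669 96 96 911 911 669 669 96 96, which concatenate to the answer.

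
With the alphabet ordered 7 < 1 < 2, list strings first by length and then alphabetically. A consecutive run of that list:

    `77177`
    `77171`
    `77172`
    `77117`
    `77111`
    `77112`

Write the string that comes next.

77127

The successor of 77112 increments the rightmost position that isn't already 2 and resets every position after it to 7.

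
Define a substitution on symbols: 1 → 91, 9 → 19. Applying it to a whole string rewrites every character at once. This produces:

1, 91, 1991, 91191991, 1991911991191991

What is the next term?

91191991199191191991911991191991

Replace each of the 16 characters of 1991911991191991 in place — 91 19 19 91 19 91 91 19 19 91 91 19 91 19 19 91 — and concatenate.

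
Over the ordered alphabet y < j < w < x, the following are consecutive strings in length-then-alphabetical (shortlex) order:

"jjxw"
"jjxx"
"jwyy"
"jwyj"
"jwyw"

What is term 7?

Stepping forward 2 times from jwyw: jwyw → jwyx, then the target.

jwjy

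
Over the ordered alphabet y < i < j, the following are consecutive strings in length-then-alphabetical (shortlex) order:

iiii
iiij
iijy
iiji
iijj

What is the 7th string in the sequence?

Continuing the enumeration 2 steps past iijj: iijj → ijyy → (answer).

ijyi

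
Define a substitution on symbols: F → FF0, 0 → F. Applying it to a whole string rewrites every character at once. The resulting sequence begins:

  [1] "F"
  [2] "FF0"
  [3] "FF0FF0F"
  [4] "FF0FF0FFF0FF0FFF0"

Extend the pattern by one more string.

Applying the rule to each of the 17 symbols of FF0FF0FFF0FF0FFF0 gives the pieces FF0 FF0 F FF0 FF0 F FF0 FF0 FF0 F FF0 FF0 F FF0 FF0 FF0 F, which concatenate to the answer.

FF0FF0FFF0FF0FFF0FF0FF0FFF0FF0FFF0FF0FF0F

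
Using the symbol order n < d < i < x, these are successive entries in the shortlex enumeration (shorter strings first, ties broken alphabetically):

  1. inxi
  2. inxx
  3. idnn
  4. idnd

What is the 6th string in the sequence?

Continuing the enumeration 2 steps past idnd: idnd → idni → (answer).

idnx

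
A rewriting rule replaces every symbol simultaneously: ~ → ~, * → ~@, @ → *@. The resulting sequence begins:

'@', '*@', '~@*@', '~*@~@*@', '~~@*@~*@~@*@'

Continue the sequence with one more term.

Rewriting each symbol of ~~@*@~*@~@*@: ~→~, ~→~, @→*@, *→~@, @→*@, ~→~, *→~@, @→*@, ~→~, @→*@, *→~@, @→*@, which concatenates to ~ ~ *@ ~@ *@ ~ ~@ *@ ~ *@ ~@ *@.

~~*@~@*@~~@*@~*@~@*@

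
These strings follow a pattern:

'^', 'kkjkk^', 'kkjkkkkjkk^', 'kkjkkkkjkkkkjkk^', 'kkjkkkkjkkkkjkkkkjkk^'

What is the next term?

Each term is the previous one with kkjkk prepended.
Applying this once more to kkjkkkkjkkkkjkkkkjkk^:

kkjkkkkjkkkkjkkkkjkkkkjkk^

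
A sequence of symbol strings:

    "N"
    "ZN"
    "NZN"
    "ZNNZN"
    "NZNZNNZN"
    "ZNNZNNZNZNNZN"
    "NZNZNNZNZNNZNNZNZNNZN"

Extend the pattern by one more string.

ZNNZNNZNZNNZNNZNZNNZNZNNZNNZNZNNZN

This is a Fibonacci-style word recurrence s(k) = s(k−2)·s(k−1): e.g. N·ZN = NZN.
Continuing: ZNNZNNZNZNNZN · NZNZNNZNZNNZNNZNZNNZN gives term 8.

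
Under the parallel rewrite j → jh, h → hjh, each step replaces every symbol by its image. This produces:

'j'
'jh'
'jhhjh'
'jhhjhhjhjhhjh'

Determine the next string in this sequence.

Replace each of the 13 characters of jhhjhhjhjhhjh in place — jh hjh hjh jh hjh hjh jh hjh jh hjh hjh jh hjh — and concatenate.

jhhjhhjhjhhjhhjhjhhjhjhhjhhjhjhhjh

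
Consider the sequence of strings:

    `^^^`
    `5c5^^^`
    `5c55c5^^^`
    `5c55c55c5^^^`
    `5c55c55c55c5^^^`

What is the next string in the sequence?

5c55c55c55c55c5^^^

Each term is the previous one with 5c5 prepended.
So the next term is 5c5·5c55c55c55c5^^^.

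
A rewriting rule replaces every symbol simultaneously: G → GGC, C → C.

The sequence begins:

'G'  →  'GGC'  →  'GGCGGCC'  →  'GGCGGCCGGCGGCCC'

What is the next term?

Replace each of the 15 characters of GGCGGCCGGCGGCCC in place — GGC GGC C GGC GGC C C GGC GGC C GGC GGC C C C — and concatenate.

GGCGGCCGGCGGCCCGGCGGCCGGCGGCCCC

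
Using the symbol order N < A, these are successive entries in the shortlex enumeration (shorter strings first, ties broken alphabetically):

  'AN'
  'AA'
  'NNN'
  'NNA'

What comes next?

Treat NNA as a base-2 numeral over the given alphabet and add one, carrying through any trailing A's.

NAN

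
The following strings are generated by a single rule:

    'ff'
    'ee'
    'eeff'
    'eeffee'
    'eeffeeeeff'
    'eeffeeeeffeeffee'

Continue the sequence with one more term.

eeffeeeeffeeffeeeeffeeeeff

Each term (from the third on) is the previous term followed by the one before it: term 3 = ee·ff = eeff.
Continuing: eeffeeeeffeeffee · eeffeeeeff gives term 7.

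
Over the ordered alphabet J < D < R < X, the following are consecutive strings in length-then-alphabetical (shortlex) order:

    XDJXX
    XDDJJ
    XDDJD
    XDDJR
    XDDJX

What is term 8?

XDDDR

Stepping forward 3 times from XDDJX: XDDJX → XDDDJ → XDDDD, then the target.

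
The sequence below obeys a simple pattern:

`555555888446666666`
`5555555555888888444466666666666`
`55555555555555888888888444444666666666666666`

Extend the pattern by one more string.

Each string has the form 5^{4n+2} 8^{3n} 4^{2n} 6^{4n+3} (n = 1, 2, …).
At n = 4 the blocks have lengths 18, 12, 8, 19.

555555555555555555888888888888444444446666666666666666666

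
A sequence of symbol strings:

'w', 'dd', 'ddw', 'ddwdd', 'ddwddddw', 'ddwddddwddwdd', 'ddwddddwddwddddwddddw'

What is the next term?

ddwddddwddwddddwddddwddwddddwddwdd

Each term (from the third on) is the previous term followed by the one before it: term 3 = dd·w = ddw.
The next term joins ddwddddwddwddddwddddw and ddwddddwddwdd.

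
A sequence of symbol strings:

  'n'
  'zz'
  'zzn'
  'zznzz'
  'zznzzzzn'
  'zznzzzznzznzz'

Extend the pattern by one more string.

zznzzzznzznzzzznzzzzn

From term 3 onward, concatenate the last term with the second-to-last: zz·n = zzn, zzn·zz = zznzz, …
Continuing: zznzzzznzznzz · zznzzzzn gives term 7.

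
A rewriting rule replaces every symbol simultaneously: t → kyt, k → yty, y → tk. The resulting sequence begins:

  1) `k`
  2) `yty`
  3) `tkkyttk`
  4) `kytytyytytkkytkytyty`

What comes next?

Replace each of the 20 characters of kytytyytytkkytkytyty in place — yty tk kyt tk kyt tk tk kyt tk kyt yty yty tk kyt yty tk kyt tk kyt tk — and concatenate.

ytytkkyttkkyttktkkyttkkytytyytytkkytytytkkyttkkyttk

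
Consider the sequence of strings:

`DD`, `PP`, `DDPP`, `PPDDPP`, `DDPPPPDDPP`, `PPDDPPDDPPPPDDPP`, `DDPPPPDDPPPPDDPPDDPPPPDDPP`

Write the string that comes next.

PPDDPPDDPPPPDDPPDDPPPPDDPPPPDDPPDDPPPPDDPP

This is a Fibonacci-style word recurrence s(k) = s(k−2)·s(k−1): e.g. DD·PP = DDPP.
The next term joins PPDDPPDDPPPPDDPP and DDPPPPDDPPPPDDPPDDPPPPDDPP.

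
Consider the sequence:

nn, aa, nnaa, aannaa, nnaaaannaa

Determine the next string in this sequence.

aannaannaaaannaa

From term 3 onward, concatenate the second-to-last term with the last: nn·aa = nnaa, aa·nnaa = aannaa, …
So term 6 is aannaa·nnaaaannaa.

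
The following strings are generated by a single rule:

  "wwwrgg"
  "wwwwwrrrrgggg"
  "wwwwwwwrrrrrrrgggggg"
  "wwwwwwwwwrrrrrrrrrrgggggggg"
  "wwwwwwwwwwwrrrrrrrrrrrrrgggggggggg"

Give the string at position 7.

wwwwwwwwwwwwwwwrrrrrrrrrrrrrrrrrrrgggggggggggggg

Reading off run lengths: w runs 3, 5, 7, 9, 11; r runs 1, 4, 7, 10, 13; g runs 2, 4, 6, 8, 10 — each is linear in n (n = 1, 2, …).
At n = 7 the blocks have lengths 15, 19, 14.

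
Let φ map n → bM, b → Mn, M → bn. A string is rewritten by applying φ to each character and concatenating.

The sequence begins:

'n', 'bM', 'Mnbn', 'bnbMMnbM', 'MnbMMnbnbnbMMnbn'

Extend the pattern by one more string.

φ(MnbMMnbnbnbMMnbn) expands symbol-by-symbol to bn bM Mn bn bn bM Mn bM Mn bM Mn bn bn bM Mn bM; joining the 16 pieces gives the next term.

bnbMMnbnbnbMMnbMMnbMMnbnbnbMMnbM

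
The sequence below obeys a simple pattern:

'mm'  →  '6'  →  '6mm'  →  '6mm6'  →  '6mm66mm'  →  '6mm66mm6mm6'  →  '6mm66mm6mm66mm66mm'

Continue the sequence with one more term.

From term 3 onward, concatenate the last term with the second-to-last: 6·mm = 6mm, 6mm·6 = 6mm6, …
The next term joins 6mm66mm6mm66mm66mm and 6mm66mm6mm6.

6mm66mm6mm66mm66mm6mm66mm6mm6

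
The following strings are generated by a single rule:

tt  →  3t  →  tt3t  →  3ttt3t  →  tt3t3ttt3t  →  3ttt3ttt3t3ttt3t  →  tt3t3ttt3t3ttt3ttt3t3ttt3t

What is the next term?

Each term (from the third on) is the two preceding terms concatenated in order: term 3 = tt·3t = tt3t.
The next term joins 3ttt3ttt3t3ttt3t and tt3t3ttt3t3ttt3ttt3t3ttt3t.

3ttt3ttt3t3ttt3ttt3t3ttt3t3ttt3ttt3t3ttt3t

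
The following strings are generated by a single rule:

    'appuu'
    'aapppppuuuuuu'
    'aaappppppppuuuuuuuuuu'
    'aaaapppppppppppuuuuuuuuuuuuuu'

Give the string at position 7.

Reading off run lengths: a runs 1, 2, 3, 4; p runs 2, 5, 8, 11; u runs 2, 6, 10, 14 — each is linear in n (n = 1, 2, …).
Setting n = 7 gives 7, 20, 26 characters in each block.

aaaaaaappppppppppppppppppppuuuuuuuuuuuuuuuuuuuuuuuuuu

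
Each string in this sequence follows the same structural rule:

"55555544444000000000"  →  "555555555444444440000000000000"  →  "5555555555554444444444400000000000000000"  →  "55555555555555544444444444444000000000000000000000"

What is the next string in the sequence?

555555555555555555444444444444444440000000000000000000000000

Reading off run lengths: 5 runs 6, 9, 12, 15; 4 runs 5, 8, 11, 14; 0 runs 9, 13, 17, 21 — each is linear in n, where the shown terms are n = 2, 3, 4, 5.
For the next term, n = 6, so the run lengths are 18, 17, 25.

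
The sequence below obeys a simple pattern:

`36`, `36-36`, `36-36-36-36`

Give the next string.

Each string is two copies of the previous one joined by '-'.
Doubling 36-36-36-36 with '-' between the halves:

36-36-36-36-36-36-36-36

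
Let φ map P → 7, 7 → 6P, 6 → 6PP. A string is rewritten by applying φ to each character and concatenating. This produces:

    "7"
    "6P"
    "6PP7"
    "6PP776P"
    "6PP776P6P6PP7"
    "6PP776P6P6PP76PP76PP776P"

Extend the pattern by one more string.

6PP776P6P6PP76PP76PP776P6PP776P6PP776P6P6PP7

φ(6PP776P6P6PP76PP76PP776P) expands symbol-by-symbol to 6PP 7 7 6P 6P 6PP 7 6PP 7 6PP 7 7 6P 6PP 7 7 6P 6PP 7 7 6P 6P 6PP 7; joining the 24 pieces gives the next term.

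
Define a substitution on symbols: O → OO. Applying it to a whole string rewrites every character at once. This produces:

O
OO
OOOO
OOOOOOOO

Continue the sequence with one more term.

OOOOOOOOOOOOOOOO

Expanding OOOOOOOO: O→OO, O→OO, O→OO, O→OO, O→OO, O→OO, O→OO, O→OO. Concatenated: OO OO OO OO OO OO OO OO.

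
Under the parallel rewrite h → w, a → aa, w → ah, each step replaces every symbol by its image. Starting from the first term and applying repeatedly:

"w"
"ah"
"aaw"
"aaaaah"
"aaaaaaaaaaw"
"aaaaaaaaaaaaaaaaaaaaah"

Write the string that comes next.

Replace each of the 22 characters of aaaaaaaaaaaaaaaaaaaaah in place — aa aa aa aa aa aa aa aa aa aa aa aa aa aa aa aa aa aa aa aa aa w — and concatenate.

aaaaaaaaaaaaaaaaaaaaaaaaaaaaaaaaaaaaaaaaaaw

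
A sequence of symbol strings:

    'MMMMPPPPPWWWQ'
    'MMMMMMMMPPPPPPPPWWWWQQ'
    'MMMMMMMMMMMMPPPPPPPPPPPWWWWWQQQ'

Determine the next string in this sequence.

MMMMMMMMMMMMMMMMPPPPPPPPPPPPPPWWWWWWQQQQ

Each string has the form M^{4n} P^{3n+2} W^{n+2} Q^{n} (n = 1, 2, …).
Setting n = 4 gives 16, 14, 6, 4 characters in each block.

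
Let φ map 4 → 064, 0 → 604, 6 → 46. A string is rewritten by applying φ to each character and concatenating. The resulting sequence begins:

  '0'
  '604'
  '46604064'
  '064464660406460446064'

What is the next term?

6044606406446064464660406460446064466040640644660446064

Replace each of the 21 characters of 064464660406460446064 in place — 604 46 064 064 46 064 46 46 604 064 604 46 064 46 604 064 064 46 604 46 064 — and concatenate.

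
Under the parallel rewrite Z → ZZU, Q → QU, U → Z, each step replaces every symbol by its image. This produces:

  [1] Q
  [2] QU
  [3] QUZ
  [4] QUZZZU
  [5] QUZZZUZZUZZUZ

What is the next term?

Replace each of the 13 characters of QUZZZUZZUZZUZ in place — QU Z ZZU ZZU ZZU Z ZZU ZZU Z ZZU ZZU Z ZZU — and concatenate.

QUZZZUZZUZZUZZZUZZUZZZUZZUZZZU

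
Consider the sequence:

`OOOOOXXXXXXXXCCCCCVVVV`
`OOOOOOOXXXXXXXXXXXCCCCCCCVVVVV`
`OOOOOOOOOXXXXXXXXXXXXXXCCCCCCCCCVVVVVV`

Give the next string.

Each string has the form O^{2n-1} X^{3n-1} C^{2n-1} V^{n+1}, where the shown terms are n = 3, 4, 5.
For the next term, n = 6, so the run lengths are 11, 17, 11, 7.

OOOOOOOOOOOXXXXXXXXXXXXXXXXXCCCCCCCCCCCVVVVVVV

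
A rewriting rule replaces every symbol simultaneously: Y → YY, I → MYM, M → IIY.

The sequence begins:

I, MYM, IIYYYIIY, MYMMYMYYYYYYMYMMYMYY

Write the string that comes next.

Replace each of the 20 characters of MYMMYMYYYYYYMYMMYMYY in place — IIY YY IIY IIY YY IIY YY YY YY YY YY YY IIY YY IIY IIY YY IIY YY YY — and concatenate.

IIYYYIIYIIYYYIIYYYYYYYYYYYYYIIYYYIIYIIYYYIIYYYYY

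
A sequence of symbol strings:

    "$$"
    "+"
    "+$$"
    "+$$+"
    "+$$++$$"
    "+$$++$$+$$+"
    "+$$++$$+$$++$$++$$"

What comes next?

+$$++$$+$$++$$++$$+$$++$$+$$+

Each term (from the third on) is the previous term followed by the one before it: term 3 = +·$$ = +$$.
The next term joins +$$++$$+$$++$$++$$ and +$$++$$+$$+.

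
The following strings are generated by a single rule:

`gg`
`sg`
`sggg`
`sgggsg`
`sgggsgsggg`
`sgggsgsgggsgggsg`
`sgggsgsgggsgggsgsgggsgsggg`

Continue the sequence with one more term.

sgggsgsgggsgggsgsgggsgsgggsgggsgsgggsgggsg

This is a Fibonacci-style word recurrence s(k) = s(k−1)·s(k−2): e.g. sg·gg = sggg.
The next term joins sgggsgsgggsgggsgsgggsgsggg and sgggsgsgggsgggsg.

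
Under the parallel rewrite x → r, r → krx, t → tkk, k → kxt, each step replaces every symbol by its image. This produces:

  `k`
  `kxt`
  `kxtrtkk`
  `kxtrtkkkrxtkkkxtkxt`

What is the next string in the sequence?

Replace each of the 19 characters of kxtrtkkkrxtkkkxtkxt in place — kxt r tkk krx tkk kxt kxt kxt krx r tkk kxt kxt kxt r tkk kxt r tkk — and concatenate.

kxtrtkkkrxtkkkxtkxtkxtkrxrtkkkxtkxtkxtrtkkkxtrtkk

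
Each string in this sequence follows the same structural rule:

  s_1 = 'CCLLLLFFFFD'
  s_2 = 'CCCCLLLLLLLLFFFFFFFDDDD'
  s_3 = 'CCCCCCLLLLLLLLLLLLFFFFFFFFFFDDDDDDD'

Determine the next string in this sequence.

Term n consists of 2n C's, followed by 4n L's, followed by 3n+1 F's, followed by 3n-2 D's (n = 1, 2, …).
Setting n = 4 gives 8, 16, 13, 10 characters in each block.

CCCCCCCCLLLLLLLLLLLLLLLLFFFFFFFFFFFFFDDDDDDDDDD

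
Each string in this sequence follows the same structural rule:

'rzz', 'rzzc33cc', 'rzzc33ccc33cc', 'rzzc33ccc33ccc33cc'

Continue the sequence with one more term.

Every step adds c33cc to the end: s(k+1) = s(k)·c33cc.
Applying this once more to rzzc33ccc33ccc33cc:

rzzc33ccc33ccc33ccc33cc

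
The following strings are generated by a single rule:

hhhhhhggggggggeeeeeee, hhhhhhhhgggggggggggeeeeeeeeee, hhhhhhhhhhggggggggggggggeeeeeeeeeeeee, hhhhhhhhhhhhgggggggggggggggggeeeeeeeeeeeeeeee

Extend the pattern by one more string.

The n-th term is 2n+2 h's then 3n+2 g's then 3n+1 e's, where the shown terms are n = 2, 3, 4, 5.
Setting n = 6 gives 14, 20, 19 characters in each block.

hhhhhhhhhhhhhhggggggggggggggggggggeeeeeeeeeeeeeeeeeee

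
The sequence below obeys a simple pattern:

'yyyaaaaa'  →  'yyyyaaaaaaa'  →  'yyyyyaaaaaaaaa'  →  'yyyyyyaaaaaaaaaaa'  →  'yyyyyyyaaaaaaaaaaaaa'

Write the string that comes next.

Term n consists of n y's, followed by 2n-1 a's, where the shown terms are n = 3, 4, 5, 6, 7.
At n = 8 the blocks have lengths 8, 15.

yyyyyyyyaaaaaaaaaaaaaaa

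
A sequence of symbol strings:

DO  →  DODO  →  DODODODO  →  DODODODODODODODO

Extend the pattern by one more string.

DODODODODODODODODODODODODODODODO

Each string is two copies of the previous one concatenated.
One more doubling of DODODODODODODODO gives the answer.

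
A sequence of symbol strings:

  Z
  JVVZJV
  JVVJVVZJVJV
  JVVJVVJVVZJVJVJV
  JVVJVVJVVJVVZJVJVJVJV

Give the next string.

JVVJVVJVVJVVJVVZJVJVJVJVJV

s(k+1) = JVV·s(k)·JV, so each term gains JVV as a prefix and JV as a suffix.
So the next term is JVV·JVVJVVJVVJVVZJVJVJVJV·JV.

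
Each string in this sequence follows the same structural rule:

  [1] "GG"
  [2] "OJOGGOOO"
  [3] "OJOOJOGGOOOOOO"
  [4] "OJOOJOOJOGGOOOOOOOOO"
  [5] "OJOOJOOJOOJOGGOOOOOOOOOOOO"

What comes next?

OJOOJOOJOOJOOJOGGOOOOOOOOOOOOOOO

Every step adds OJO to the front and OOO to the end of the previous string.
So the next term is OJO·OJOOJOOJOOJOGGOOOOOOOOOOOO·OOO.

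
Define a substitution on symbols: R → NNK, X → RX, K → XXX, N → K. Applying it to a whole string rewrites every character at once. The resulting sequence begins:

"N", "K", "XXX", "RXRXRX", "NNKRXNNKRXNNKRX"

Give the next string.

Rewriting the 15 symbols of NNKRXNNKRXNNKRX one by one yields K K XXX NNK RX K K XXX NNK RX K K XXX NNK RX; concatenated:

KKXXXNNKRXKKXXXNNKRXKKXXXNNKRX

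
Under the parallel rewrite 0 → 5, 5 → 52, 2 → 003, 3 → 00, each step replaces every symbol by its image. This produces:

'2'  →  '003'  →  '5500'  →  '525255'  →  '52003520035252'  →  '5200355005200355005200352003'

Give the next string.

520035500525255520035500525255520035500520035500

Replace each of the 28 characters of 5200355005200355005200352003 in place — 52 003 5 5 00 52 52 5 5 52 003 5 5 00 52 52 5 5 52 003 5 5 00 52 003 5 5 00 — and concatenate.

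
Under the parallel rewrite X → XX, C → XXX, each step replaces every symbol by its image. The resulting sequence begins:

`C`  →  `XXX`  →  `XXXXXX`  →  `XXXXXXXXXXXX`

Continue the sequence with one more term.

XXXXXXXXXXXXXXXXXXXXXXXX

Apply φ to XXXXXXXXXXXX symbol by symbol: X→XX, X→XX, X→XX, X→XX, X→XX, X→XX, X→XX, X→XX, X→XX, X→XX, X→XX, X→XX; joined: XX XX XX XX XX XX XX XX XX XX XX XX.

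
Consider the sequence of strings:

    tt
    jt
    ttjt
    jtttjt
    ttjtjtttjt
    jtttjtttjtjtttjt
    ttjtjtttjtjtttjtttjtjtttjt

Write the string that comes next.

From term 3 onward, concatenate the second-to-last term with the last: tt·jt = ttjt, jt·ttjt = jtttjt, …
The next term joins jtttjtttjtjtttjt and ttjtjtttjtjtttjtttjtjtttjt.

jtttjtttjtjtttjtttjtjtttjtjtttjtttjtjtttjt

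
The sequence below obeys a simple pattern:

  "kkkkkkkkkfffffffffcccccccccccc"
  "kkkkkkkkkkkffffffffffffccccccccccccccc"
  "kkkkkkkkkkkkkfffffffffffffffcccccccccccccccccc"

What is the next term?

Term n consists of 2n+3 k's, followed by 3n f's, followed by 3n+3 c's, where the shown terms are n = 3, 4, 5.
For the next term, n = 6, so the run lengths are 15, 18, 21.

kkkkkkkkkkkkkkkffffffffffffffffffccccccccccccccccccccc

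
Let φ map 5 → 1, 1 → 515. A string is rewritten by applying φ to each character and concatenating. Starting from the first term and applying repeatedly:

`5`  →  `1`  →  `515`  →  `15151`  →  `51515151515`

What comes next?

Apply φ to 51515151515 symbol by symbol: 5→1, 1→515, 5→1, 1→515, 5→1, 1→515, 5→1, 1→515, 5→1, 1→515, 5→1; joined: 1 515 1 515 1 515 1 515 1 515 1.

151515151515151515151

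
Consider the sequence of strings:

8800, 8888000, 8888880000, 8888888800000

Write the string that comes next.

8888888888000000

Term n consists of 2n 8's, followed by n+1 0's (n = 1, 2, …).
At n = 5 the blocks have lengths 10, 6.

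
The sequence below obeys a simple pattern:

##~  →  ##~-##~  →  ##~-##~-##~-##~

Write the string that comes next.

Each string is two copies of the previous one joined by '-'.
So the next term is two copies of ##~-##~-##~-##~ with '-' between the halves.

##~-##~-##~-##~-##~-##~-##~-##~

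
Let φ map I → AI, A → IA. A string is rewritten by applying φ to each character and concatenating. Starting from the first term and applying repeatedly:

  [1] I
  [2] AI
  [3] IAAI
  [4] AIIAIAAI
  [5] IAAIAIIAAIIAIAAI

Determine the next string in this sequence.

AIIAIAAIIAAIAIIAIAAIAIIAAIIAIAAI

φ(IAAIAIIAAIIAIAAI) expands symbol-by-symbol to AI IA IA AI IA AI AI IA IA AI AI IA AI IA IA AI; joining the 16 pieces gives the next term.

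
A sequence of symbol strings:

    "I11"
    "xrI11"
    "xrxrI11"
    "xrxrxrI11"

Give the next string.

The strings grow by a fixed prefix xr each time.
One more step from xrxrxrI11 gives the answer.

xrxrxrxrI11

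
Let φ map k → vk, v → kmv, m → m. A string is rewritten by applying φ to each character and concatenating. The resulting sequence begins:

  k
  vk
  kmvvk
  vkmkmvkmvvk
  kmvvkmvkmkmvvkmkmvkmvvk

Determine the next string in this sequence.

φ(kmvvkmvkmkmvvkmkmvkmvvk) expands symbol-by-symbol to vk m kmv kmv vk m kmv vk m vk m kmv kmv vk m vk m kmv vk m kmv kmv vk; joining the 23 pieces gives the next term.

vkmkmvkmvvkmkmvvkmvkmkmvkmvvkmvkmkmvvkmkmvkmvvk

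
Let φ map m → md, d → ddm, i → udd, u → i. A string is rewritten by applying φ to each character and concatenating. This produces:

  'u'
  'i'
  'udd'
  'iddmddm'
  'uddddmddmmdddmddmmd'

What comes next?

φ(uddddmddmmdddmddmmd) expands symbol-by-symbol to i ddm ddm ddm ddm md ddm ddm md md ddm ddm ddm md ddm ddm md md ddm; joining the 19 pieces gives the next term.

iddmddmddmddmmdddmddmmdmdddmddmddmmdddmddmmdmdddm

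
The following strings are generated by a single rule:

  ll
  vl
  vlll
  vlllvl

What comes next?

Each term (from the third on) is the previous term followed by the one before it: term 3 = vl·ll = vlll.
The next term joins vlllvl and vlll.

vlllvlvlll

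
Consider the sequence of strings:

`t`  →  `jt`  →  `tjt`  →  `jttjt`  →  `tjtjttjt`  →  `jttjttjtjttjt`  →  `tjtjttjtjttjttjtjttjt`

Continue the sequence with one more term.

jttjttjtjttjttjtjttjtjttjttjtjttjt

Each term (from the third on) is the two preceding terms concatenated in order: term 3 = t·jt = tjt.
The next term joins jttjttjtjttjt and tjtjttjtjttjttjtjttjt.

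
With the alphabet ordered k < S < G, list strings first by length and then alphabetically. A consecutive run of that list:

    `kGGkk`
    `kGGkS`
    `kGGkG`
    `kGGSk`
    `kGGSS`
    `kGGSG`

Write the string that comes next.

kGGGk

Find the rightmost character of kGGSG below G, bump it to the next letter, and reset everything to its right to k.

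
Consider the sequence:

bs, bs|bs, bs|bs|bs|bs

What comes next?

bs|bs|bs|bs|bs|bs|bs|bs

s(k+1) = s(k)·|·s(k) — each term doubles the last with '|' between the halves.
One more doubling of bs|bs|bs|bs gives the answer.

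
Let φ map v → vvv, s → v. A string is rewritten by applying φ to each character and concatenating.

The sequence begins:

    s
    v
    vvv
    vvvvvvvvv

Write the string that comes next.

Apply φ to vvvvvvvvv symbol by symbol: v→vvv, v→vvv, v→vvv, v→vvv, v→vvv, v→vvv, v→vvv, v→vvv, v→vvv; joined: vvv vvv vvv vvv vvv vvv vvv vvv vvv.

vvvvvvvvvvvvvvvvvvvvvvvvvvv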